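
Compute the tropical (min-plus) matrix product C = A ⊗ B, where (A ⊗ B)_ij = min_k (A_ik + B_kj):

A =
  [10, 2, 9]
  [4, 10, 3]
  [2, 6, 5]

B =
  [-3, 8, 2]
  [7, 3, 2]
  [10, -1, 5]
A ⊗ B =
  [7, 5, 4]
  [1, 2, 6]
  [-1, 4, 4]

Apply the min-plus product entry-by-entry:
  C[0][0] = min over k of (A[0][0] + B[0][0] = 10 + -3 = 7, A[0][1] + B[1][0] = 2 + 7 = 9, A[0][2] + B[2][0] = 9 + 10 = 19) = 7 (attained at k = 0)
  C[0][1] = min over k of (A[0][0] + B[0][1] = 10 + 8 = 18, A[0][1] + B[1][1] = 2 + 3 = 5, A[0][2] + B[2][1] = 9 + -1 = 8) = 5 (attained at k = 1)
  C[0][2] = min over k of (A[0][0] + B[0][2] = 10 + 2 = 12, A[0][1] + B[1][2] = 2 + 2 = 4, A[0][2] + B[2][2] = 9 + 5 = 14) = 4 (attained at k = 1)
  C[1][0] = min over k of (A[1][0] + B[0][0] = 4 + -3 = 1, A[1][1] + B[1][0] = 10 + 7 = 17, A[1][2] + B[2][0] = 3 + 10 = 13) = 1 (attained at k = 0)
  C[1][1] = min over k of (A[1][0] + B[0][1] = 4 + 8 = 12, A[1][1] + B[1][1] = 10 + 3 = 13, A[1][2] + B[2][1] = 3 + -1 = 2) = 2 (attained at k = 2)
  C[1][2] = min over k of (A[1][0] + B[0][2] = 4 + 2 = 6, A[1][1] + B[1][2] = 10 + 2 = 12, A[1][2] + B[2][2] = 3 + 5 = 8) = 6 (attained at k = 0)
  C[2][0] = min over k of (A[2][0] + B[0][0] = 2 + -3 = -1, A[2][1] + B[1][0] = 6 + 7 = 13, A[2][2] + B[2][0] = 5 + 10 = 15) = -1 (attained at k = 0)
  C[2][1] = min over k of (A[2][0] + B[0][1] = 2 + 8 = 10, A[2][1] + B[1][1] = 6 + 3 = 9, A[2][2] + B[2][1] = 5 + -1 = 4) = 4 (attained at k = 2)
  C[2][2] = min over k of (A[2][0] + B[0][2] = 2 + 2 = 4, A[2][1] + B[1][2] = 6 + 2 = 8, A[2][2] + B[2][2] = 5 + 5 = 10) = 4 (attained at k = 0)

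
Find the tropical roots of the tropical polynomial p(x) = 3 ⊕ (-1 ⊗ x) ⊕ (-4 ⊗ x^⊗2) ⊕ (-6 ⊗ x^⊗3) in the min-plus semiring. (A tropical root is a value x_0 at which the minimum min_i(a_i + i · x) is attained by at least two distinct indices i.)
Roots: {2, 3, 4}

Each tropical root is a break point of the lower envelope of the lines y = a_i + i · x (there are 4 lines, with slopes 0, 1, ..., 3). Only the lines that attain the minimum somewhere contribute to roots; other lines are dominated. Here the surviving (envelope) indices are i = 3, i = 2, i = 1, i = 0.
Intersections between consecutive envelope lines give the roots: for adjacent envelope indices i < j the intersection is x = (a_i − a_j) / (j − i). Reading off the sorted break points: {2, 3, 4}.
Verification: at each break x_0, at least two indices attain the minimum of min_i(a_i + i · x_0).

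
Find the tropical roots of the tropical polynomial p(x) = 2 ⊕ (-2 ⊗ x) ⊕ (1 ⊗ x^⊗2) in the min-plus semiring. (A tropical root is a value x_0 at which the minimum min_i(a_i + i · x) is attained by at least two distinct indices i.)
Roots: {-3, 4}

Each tropical root is a break point of the lower envelope of the lines y = a_i + i · x (there are 3 lines, with slopes 0, 1, ..., 2). Only the lines that attain the minimum somewhere contribute to roots; other lines are dominated. Here the surviving (envelope) indices are i = 2, i = 1, i = 0.
Intersections between consecutive envelope lines give the roots: for adjacent envelope indices i < j the intersection is x = (a_i − a_j) / (j − i). Reading off the sorted break points: {-3, 4}.
Verification: at each break x_0, at least two indices attain the minimum of min_i(a_i + i · x_0).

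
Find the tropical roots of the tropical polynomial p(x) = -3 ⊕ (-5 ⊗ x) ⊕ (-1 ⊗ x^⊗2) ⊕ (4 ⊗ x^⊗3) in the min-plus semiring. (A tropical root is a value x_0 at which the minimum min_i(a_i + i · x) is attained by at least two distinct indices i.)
Roots: {-5, -4, 2}

Each tropical root is a break point of the lower envelope of the lines y = a_i + i · x (there are 4 lines, with slopes 0, 1, ..., 3). Only the lines that attain the minimum somewhere contribute to roots; other lines are dominated. Here the surviving (envelope) indices are i = 3, i = 2, i = 1, i = 0.
Intersections between consecutive envelope lines give the roots: for adjacent envelope indices i < j the intersection is x = (a_i − a_j) / (j − i). Reading off the sorted break points: {-5, -4, 2}.
Verification: at each break x_0, at least two indices attain the minimum of min_i(a_i + i · x_0).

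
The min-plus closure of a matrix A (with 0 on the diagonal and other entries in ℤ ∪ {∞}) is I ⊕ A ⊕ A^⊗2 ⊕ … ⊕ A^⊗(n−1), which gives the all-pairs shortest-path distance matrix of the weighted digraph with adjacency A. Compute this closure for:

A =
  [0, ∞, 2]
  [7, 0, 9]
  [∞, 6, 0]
Closure =
  [0, 8, 2]
  [7, 0, 9]
  [13, 6, 0]

This is the Floyd-Warshall all-pairs shortest-path computation. For each intermediate vertex k = 0, 1, …, 2, update dist[i][j] ← min(dist[i][j], dist[i][k] + dist[k][j]). The final matrix gives, for each (i, j), the minimum total weight of any directed path from i to j (possibly empty when i = j).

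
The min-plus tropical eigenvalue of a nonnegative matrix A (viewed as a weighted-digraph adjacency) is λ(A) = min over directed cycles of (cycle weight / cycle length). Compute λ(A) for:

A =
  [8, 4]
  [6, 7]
λ(A) = 5

Enumerate directed cycles and compute their means (weight / length). Sample:
  cycle 0 → 0: weight = 8, length = 1, mean = 8/1 ≈ 8.000
  cycle 1 → 1: weight = 7, length = 1, mean = 7/1 ≈ 7.000
  cycle 0 → 1 → 0: weight = 10, length = 2, mean = 10/2 ≈ 5.000
  cycle 1 → 0 → 1: weight = 10, length = 2, mean = 10/2 ≈ 5.000
Minimum mean = 5.000, attained e.g. along the cycle 0 → 1 → 0 with weight 10 and length 2. So λ(A) = 10/2 = 5.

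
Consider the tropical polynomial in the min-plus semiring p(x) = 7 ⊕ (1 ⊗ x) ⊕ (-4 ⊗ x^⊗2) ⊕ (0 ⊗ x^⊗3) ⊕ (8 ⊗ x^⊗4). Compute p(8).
p(8) = 7

A tropical monomial a ⊗ x^⊗i evaluates to a + i · x. Evaluating each term at x = 8:
  Term 0 contributes 7 + 0 · 8 = 7
  Term 1 contributes 1 + 1 · 8 = 9
  Term 2 contributes -4 + 2 · 8 = 12
  Term 3 contributes 0 + 3 · 8 = 24
  Term 4 contributes 8 + 4 · 8 = 40
p(8) = ⊕ of these = min[7, 9, 12, 24, 40] = 7.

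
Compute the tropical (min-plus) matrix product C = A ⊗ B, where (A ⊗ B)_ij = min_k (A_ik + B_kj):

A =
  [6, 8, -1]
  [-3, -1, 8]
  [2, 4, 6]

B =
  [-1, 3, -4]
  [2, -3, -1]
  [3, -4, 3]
A ⊗ B =
  [2, -5, 2]
  [-4, -4, -7]
  [1, 1, -2]

Apply the min-plus product entry-by-entry:
  C[0][0] = min over k of (A[0][0] + B[0][0] = 6 + -1 = 5, A[0][1] + B[1][0] = 8 + 2 = 10, A[0][2] + B[2][0] = -1 + 3 = 2) = 2 (attained at k = 2)
  C[0][1] = min over k of (A[0][0] + B[0][1] = 6 + 3 = 9, A[0][1] + B[1][1] = 8 + -3 = 5, A[0][2] + B[2][1] = -1 + -4 = -5) = -5 (attained at k = 2)
  C[0][2] = min over k of (A[0][0] + B[0][2] = 6 + -4 = 2, A[0][1] + B[1][2] = 8 + -1 = 7, A[0][2] + B[2][2] = -1 + 3 = 2) = 2 (attained at k = 0)
  C[1][0] = min over k of (A[1][0] + B[0][0] = -3 + -1 = -4, A[1][1] + B[1][0] = -1 + 2 = 1, A[1][2] + B[2][0] = 8 + 3 = 11) = -4 (attained at k = 0)
  C[1][1] = min over k of (A[1][0] + B[0][1] = -3 + 3 = 0, A[1][1] + B[1][1] = -1 + -3 = -4, A[1][2] + B[2][1] = 8 + -4 = 4) = -4 (attained at k = 1)
  C[1][2] = min over k of (A[1][0] + B[0][2] = -3 + -4 = -7, A[1][1] + B[1][2] = -1 + -1 = -2, A[1][2] + B[2][2] = 8 + 3 = 11) = -7 (attained at k = 0)
  C[2][0] = min over k of (A[2][0] + B[0][0] = 2 + -1 = 1, A[2][1] + B[1][0] = 4 + 2 = 6, A[2][2] + B[2][0] = 6 + 3 = 9) = 1 (attained at k = 0)
  C[2][1] = min over k of (A[2][0] + B[0][1] = 2 + 3 = 5, A[2][1] + B[1][1] = 4 + -3 = 1, A[2][2] + B[2][1] = 6 + -4 = 2) = 1 (attained at k = 1)
  C[2][2] = min over k of (A[2][0] + B[0][2] = 2 + -4 = -2, A[2][1] + B[1][2] = 4 + -1 = 3, A[2][2] + B[2][2] = 6 + 3 = 9) = -2 (attained at k = 0)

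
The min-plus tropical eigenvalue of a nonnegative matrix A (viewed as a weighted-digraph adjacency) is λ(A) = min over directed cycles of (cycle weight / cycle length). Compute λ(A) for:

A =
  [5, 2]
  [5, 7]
λ(A) = 7/2

Enumerate directed cycles and compute their means (weight / length). Sample:
  cycle 0 → 0: weight = 5, length = 1, mean = 5/1 ≈ 5.000
  cycle 1 → 1: weight = 7, length = 1, mean = 7/1 ≈ 7.000
  cycle 0 → 1 → 0: weight = 7, length = 2, mean = 7/2 ≈ 3.500
  cycle 1 → 0 → 1: weight = 7, length = 2, mean = 7/2 ≈ 3.500
Minimum mean = 3.500, attained e.g. along the cycle 0 → 1 → 0 with weight 7 and length 2. So λ(A) = 7/2 = 7/2.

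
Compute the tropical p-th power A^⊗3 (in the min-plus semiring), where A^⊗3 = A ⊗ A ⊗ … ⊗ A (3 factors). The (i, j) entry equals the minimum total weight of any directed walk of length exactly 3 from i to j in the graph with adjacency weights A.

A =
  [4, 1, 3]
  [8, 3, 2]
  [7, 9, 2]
A^⊗3 =
  [10, 7, 5]
  [11, 9, 6]
  [11, 10, 6]

Each entry (A^⊗3)_ij equals the minimum over all length-3 walks i = v_0 → v_1 → … → v_3 = j of Σ_t A[v_t][v_{t+1}]. For example, for (i, j) = (0, 2) we minimise over 9 possible intermediate vertex sequences; the minimum is 5, attained along the walk 0 → 1 → 2 → 2.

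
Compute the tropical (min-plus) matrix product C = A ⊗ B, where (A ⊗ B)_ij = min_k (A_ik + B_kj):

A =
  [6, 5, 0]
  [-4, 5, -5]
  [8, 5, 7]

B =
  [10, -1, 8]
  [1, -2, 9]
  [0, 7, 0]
A ⊗ B =
  [0, 3, 0]
  [-5, -5, -5]
  [6, 3, 7]

Apply the min-plus product entry-by-entry:
  C[0][0] = min over k of (A[0][0] + B[0][0] = 6 + 10 = 16, A[0][1] + B[1][0] = 5 + 1 = 6, A[0][2] + B[2][0] = 0 + 0 = 0) = 0 (attained at k = 2)
  C[0][1] = min over k of (A[0][0] + B[0][1] = 6 + -1 = 5, A[0][1] + B[1][1] = 5 + -2 = 3, A[0][2] + B[2][1] = 0 + 7 = 7) = 3 (attained at k = 1)
  C[0][2] = min over k of (A[0][0] + B[0][2] = 6 + 8 = 14, A[0][1] + B[1][2] = 5 + 9 = 14, A[0][2] + B[2][2] = 0 + 0 = 0) = 0 (attained at k = 2)
  C[1][0] = min over k of (A[1][0] + B[0][0] = -4 + 10 = 6, A[1][1] + B[1][0] = 5 + 1 = 6, A[1][2] + B[2][0] = -5 + 0 = -5) = -5 (attained at k = 2)
  C[1][1] = min over k of (A[1][0] + B[0][1] = -4 + -1 = -5, A[1][1] + B[1][1] = 5 + -2 = 3, A[1][2] + B[2][1] = -5 + 7 = 2) = -5 (attained at k = 0)
  C[1][2] = min over k of (A[1][0] + B[0][2] = -4 + 8 = 4, A[1][1] + B[1][2] = 5 + 9 = 14, A[1][2] + B[2][2] = -5 + 0 = -5) = -5 (attained at k = 2)
  C[2][0] = min over k of (A[2][0] + B[0][0] = 8 + 10 = 18, A[2][1] + B[1][0] = 5 + 1 = 6, A[2][2] + B[2][0] = 7 + 0 = 7) = 6 (attained at k = 1)
  C[2][1] = min over k of (A[2][0] + B[0][1] = 8 + -1 = 7, A[2][1] + B[1][1] = 5 + -2 = 3, A[2][2] + B[2][1] = 7 + 7 = 14) = 3 (attained at k = 1)
  C[2][2] = min over k of (A[2][0] + B[0][2] = 8 + 8 = 16, A[2][1] + B[1][2] = 5 + 9 = 14, A[2][2] + B[2][2] = 7 + 0 = 7) = 7 (attained at k = 2)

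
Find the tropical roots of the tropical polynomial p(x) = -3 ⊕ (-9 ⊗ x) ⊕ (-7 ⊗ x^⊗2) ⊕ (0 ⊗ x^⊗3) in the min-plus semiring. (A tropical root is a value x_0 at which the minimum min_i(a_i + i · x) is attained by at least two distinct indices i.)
Roots: {-7, -2, 6}

Each tropical root is a break point of the lower envelope of the lines y = a_i + i · x (there are 4 lines, with slopes 0, 1, ..., 3). Only the lines that attain the minimum somewhere contribute to roots; other lines are dominated. Here the surviving (envelope) indices are i = 3, i = 2, i = 1, i = 0.
Intersections between consecutive envelope lines give the roots: for adjacent envelope indices i < j the intersection is x = (a_i − a_j) / (j − i). Reading off the sorted break points: {-7, -2, 6}.
Verification: at each break x_0, at least two indices attain the minimum of min_i(a_i + i · x_0).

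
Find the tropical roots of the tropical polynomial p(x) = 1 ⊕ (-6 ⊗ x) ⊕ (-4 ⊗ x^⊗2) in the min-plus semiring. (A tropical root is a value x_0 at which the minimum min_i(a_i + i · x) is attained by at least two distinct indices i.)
Roots: {-2, 7}

Each tropical root is a break point of the lower envelope of the lines y = a_i + i · x (there are 3 lines, with slopes 0, 1, ..., 2). Only the lines that attain the minimum somewhere contribute to roots; other lines are dominated. Here the surviving (envelope) indices are i = 2, i = 1, i = 0.
Intersections between consecutive envelope lines give the roots: for adjacent envelope indices i < j the intersection is x = (a_i − a_j) / (j − i). Reading off the sorted break points: {-2, 7}.
Verification: at each break x_0, at least two indices attain the minimum of min_i(a_i + i · x_0).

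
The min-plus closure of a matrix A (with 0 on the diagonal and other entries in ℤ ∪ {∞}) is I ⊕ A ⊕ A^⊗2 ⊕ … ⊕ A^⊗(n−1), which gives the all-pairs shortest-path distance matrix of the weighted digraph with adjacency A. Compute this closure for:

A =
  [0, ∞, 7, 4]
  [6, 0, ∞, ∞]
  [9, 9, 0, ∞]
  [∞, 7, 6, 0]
Closure =
  [0, 11, 7, 4]
  [6, 0, 13, 10]
  [9, 9, 0, 13]
  [13, 7, 6, 0]

This is the Floyd-Warshall all-pairs shortest-path computation. For each intermediate vertex k = 0, 1, …, 3, update dist[i][j] ← min(dist[i][j], dist[i][k] + dist[k][j]). The final matrix gives, for each (i, j), the minimum total weight of any directed path from i to j (possibly empty when i = j).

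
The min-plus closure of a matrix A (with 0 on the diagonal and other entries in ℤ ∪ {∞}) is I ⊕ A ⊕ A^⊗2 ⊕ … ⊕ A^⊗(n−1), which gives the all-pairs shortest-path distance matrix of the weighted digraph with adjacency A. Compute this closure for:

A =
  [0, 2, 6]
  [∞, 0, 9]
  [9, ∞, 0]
Closure =
  [0, 2, 6]
  [18, 0, 9]
  [9, 11, 0]

This is the Floyd-Warshall all-pairs shortest-path computation. For each intermediate vertex k = 0, 1, …, 2, update dist[i][j] ← min(dist[i][j], dist[i][k] + dist[k][j]). The final matrix gives, for each (i, j), the minimum total weight of any directed path from i to j (possibly empty when i = j).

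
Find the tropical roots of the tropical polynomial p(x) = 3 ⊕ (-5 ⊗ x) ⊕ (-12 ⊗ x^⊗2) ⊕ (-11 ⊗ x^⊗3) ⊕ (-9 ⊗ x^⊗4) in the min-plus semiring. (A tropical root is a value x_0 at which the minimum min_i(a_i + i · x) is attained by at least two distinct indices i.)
Roots: {-2, -1, 7, 8}

Each tropical root is a break point of the lower envelope of the lines y = a_i + i · x (there are 5 lines, with slopes 0, 1, ..., 4). Only the lines that attain the minimum somewhere contribute to roots; other lines are dominated. Here the surviving (envelope) indices are i = 4, i = 3, i = 2, i = 1, i = 0.
Intersections between consecutive envelope lines give the roots: for adjacent envelope indices i < j the intersection is x = (a_i − a_j) / (j − i). Reading off the sorted break points: {-2, -1, 7, 8}.
Verification: at each break x_0, at least two indices attain the minimum of min_i(a_i + i · x_0).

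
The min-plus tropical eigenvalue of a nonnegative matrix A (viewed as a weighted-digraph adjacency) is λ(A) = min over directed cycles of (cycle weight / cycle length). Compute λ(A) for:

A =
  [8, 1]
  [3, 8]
λ(A) = 2

Enumerate directed cycles and compute their means (weight / length). Sample:
  cycle 0 → 0: weight = 8, length = 1, mean = 8/1 ≈ 8.000
  cycle 1 → 1: weight = 8, length = 1, mean = 8/1 ≈ 8.000
  cycle 0 → 1 → 0: weight = 4, length = 2, mean = 4/2 ≈ 2.000
  cycle 1 → 0 → 1: weight = 4, length = 2, mean = 4/2 ≈ 2.000
Minimum mean = 2.000, attained e.g. along the cycle 0 → 1 → 0 with weight 4 and length 2. So λ(A) = 4/2 = 2.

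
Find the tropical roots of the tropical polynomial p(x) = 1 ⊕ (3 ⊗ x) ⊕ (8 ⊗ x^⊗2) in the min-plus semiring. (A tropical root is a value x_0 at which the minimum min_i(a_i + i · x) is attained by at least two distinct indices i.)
Roots: {-5, -2}

Each tropical root is a break point of the lower envelope of the lines y = a_i + i · x (there are 3 lines, with slopes 0, 1, ..., 2). Only the lines that attain the minimum somewhere contribute to roots; other lines are dominated. Here the surviving (envelope) indices are i = 2, i = 1, i = 0.
Intersections between consecutive envelope lines give the roots: for adjacent envelope indices i < j the intersection is x = (a_i − a_j) / (j − i). Reading off the sorted break points: {-5, -2}.
Verification: at each break x_0, at least two indices attain the minimum of min_i(a_i + i · x_0).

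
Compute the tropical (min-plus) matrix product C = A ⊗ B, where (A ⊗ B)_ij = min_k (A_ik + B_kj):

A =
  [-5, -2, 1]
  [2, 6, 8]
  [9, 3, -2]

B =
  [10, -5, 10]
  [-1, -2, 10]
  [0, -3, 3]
A ⊗ B =
  [-3, -10, 4]
  [5, -3, 11]
  [-2, -5, 1]

Apply the min-plus product entry-by-entry:
  C[0][0] = min over k of (A[0][0] + B[0][0] = -5 + 10 = 5, A[0][1] + B[1][0] = -2 + -1 = -3, A[0][2] + B[2][0] = 1 + 0 = 1) = -3 (attained at k = 1)
  C[0][1] = min over k of (A[0][0] + B[0][1] = -5 + -5 = -10, A[0][1] + B[1][1] = -2 + -2 = -4, A[0][2] + B[2][1] = 1 + -3 = -2) = -10 (attained at k = 0)
  C[0][2] = min over k of (A[0][0] + B[0][2] = -5 + 10 = 5, A[0][1] + B[1][2] = -2 + 10 = 8, A[0][2] + B[2][2] = 1 + 3 = 4) = 4 (attained at k = 2)
  C[1][0] = min over k of (A[1][0] + B[0][0] = 2 + 10 = 12, A[1][1] + B[1][0] = 6 + -1 = 5, A[1][2] + B[2][0] = 8 + 0 = 8) = 5 (attained at k = 1)
  C[1][1] = min over k of (A[1][0] + B[0][1] = 2 + -5 = -3, A[1][1] + B[1][1] = 6 + -2 = 4, A[1][2] + B[2][1] = 8 + -3 = 5) = -3 (attained at k = 0)
  C[1][2] = min over k of (A[1][0] + B[0][2] = 2 + 10 = 12, A[1][1] + B[1][2] = 6 + 10 = 16, A[1][2] + B[2][2] = 8 + 3 = 11) = 11 (attained at k = 2)
  C[2][0] = min over k of (A[2][0] + B[0][0] = 9 + 10 = 19, A[2][1] + B[1][0] = 3 + -1 = 2, A[2][2] + B[2][0] = -2 + 0 = -2) = -2 (attained at k = 2)
  C[2][1] = min over k of (A[2][0] + B[0][1] = 9 + -5 = 4, A[2][1] + B[1][1] = 3 + -2 = 1, A[2][2] + B[2][1] = -2 + -3 = -5) = -5 (attained at k = 2)
  C[2][2] = min over k of (A[2][0] + B[0][2] = 9 + 10 = 19, A[2][1] + B[1][2] = 3 + 10 = 13, A[2][2] + B[2][2] = -2 + 3 = 1) = 1 (attained at k = 2)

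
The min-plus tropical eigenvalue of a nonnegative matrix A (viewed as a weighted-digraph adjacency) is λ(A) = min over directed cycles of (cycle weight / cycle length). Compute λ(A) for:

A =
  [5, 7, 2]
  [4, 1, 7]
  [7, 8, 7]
λ(A) = 1

Enumerate directed cycles and compute their means (weight / length). Sample:
  cycle 0 → 0: weight = 5, length = 1, mean = 5/1 ≈ 5.000
  cycle 1 → 1: weight = 1, length = 1, mean = 1/1 ≈ 1.000
  cycle 2 → 2: weight = 7, length = 1, mean = 7/1 ≈ 7.000
  cycle 0 → 1 → 0: weight = 11, length = 2, mean = 11/2 ≈ 5.500
  cycle 0 → 2 → 0: weight = 9, length = 2, mean = 9/2 ≈ 4.500
  cycle 1 → 0 → 1: weight = 11, length = 2, mean = 11/2 ≈ 5.500
Minimum mean = 1.000, attained e.g. along the cycle 1 → 1 with weight 1 and length 1. So λ(A) = 1/1 = 1.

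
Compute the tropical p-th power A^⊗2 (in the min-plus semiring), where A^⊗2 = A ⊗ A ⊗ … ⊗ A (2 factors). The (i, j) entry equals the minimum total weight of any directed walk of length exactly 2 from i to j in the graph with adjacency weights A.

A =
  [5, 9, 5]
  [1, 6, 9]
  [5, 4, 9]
A^⊗2 =
  [10, 9, 10]
  [6, 10, 6]
  [5, 10, 10]

Each entry (A^⊗2)_ij equals the minimum over all length-2 walks i = v_0 → v_1 → … → v_2 = j of Σ_t A[v_t][v_{t+1}]. For example, for (i, j) = (0, 2) we minimise over 3 possible intermediate vertex sequences; the minimum is 10, attained along the walk 0 → 0 → 2.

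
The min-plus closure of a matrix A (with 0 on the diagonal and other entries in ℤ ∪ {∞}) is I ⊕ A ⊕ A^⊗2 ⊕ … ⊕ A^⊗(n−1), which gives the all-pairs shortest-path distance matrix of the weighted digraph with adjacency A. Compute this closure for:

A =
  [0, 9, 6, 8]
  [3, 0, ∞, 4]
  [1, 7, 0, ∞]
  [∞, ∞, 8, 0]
Closure =
  [0, 9, 6, 8]
  [3, 0, 9, 4]
  [1, 7, 0, 9]
  [9, 15, 8, 0]

This is the Floyd-Warshall all-pairs shortest-path computation. For each intermediate vertex k = 0, 1, …, 3, update dist[i][j] ← min(dist[i][j], dist[i][k] + dist[k][j]). The final matrix gives, for each (i, j), the minimum total weight of any directed path from i to j (possibly empty when i = j).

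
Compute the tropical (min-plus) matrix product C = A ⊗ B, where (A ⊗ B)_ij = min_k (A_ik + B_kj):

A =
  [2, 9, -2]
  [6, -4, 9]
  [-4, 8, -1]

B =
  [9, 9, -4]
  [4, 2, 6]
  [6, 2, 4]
A ⊗ B =
  [4, 0, -2]
  [0, -2, 2]
  [5, 1, -8]

Apply the min-plus product entry-by-entry:
  C[0][0] = min over k of (A[0][0] + B[0][0] = 2 + 9 = 11, A[0][1] + B[1][0] = 9 + 4 = 13, A[0][2] + B[2][0] = -2 + 6 = 4) = 4 (attained at k = 2)
  C[0][1] = min over k of (A[0][0] + B[0][1] = 2 + 9 = 11, A[0][1] + B[1][1] = 9 + 2 = 11, A[0][2] + B[2][1] = -2 + 2 = 0) = 0 (attained at k = 2)
  C[0][2] = min over k of (A[0][0] + B[0][2] = 2 + -4 = -2, A[0][1] + B[1][2] = 9 + 6 = 15, A[0][2] + B[2][2] = -2 + 4 = 2) = -2 (attained at k = 0)
  C[1][0] = min over k of (A[1][0] + B[0][0] = 6 + 9 = 15, A[1][1] + B[1][0] = -4 + 4 = 0, A[1][2] + B[2][0] = 9 + 6 = 15) = 0 (attained at k = 1)
  C[1][1] = min over k of (A[1][0] + B[0][1] = 6 + 9 = 15, A[1][1] + B[1][1] = -4 + 2 = -2, A[1][2] + B[2][1] = 9 + 2 = 11) = -2 (attained at k = 1)
  C[1][2] = min over k of (A[1][0] + B[0][2] = 6 + -4 = 2, A[1][1] + B[1][2] = -4 + 6 = 2, A[1][2] + B[2][2] = 9 + 4 = 13) = 2 (attained at k = 0)
  C[2][0] = min over k of (A[2][0] + B[0][0] = -4 + 9 = 5, A[2][1] + B[1][0] = 8 + 4 = 12, A[2][2] + B[2][0] = -1 + 6 = 5) = 5 (attained at k = 0)
  C[2][1] = min over k of (A[2][0] + B[0][1] = -4 + 9 = 5, A[2][1] + B[1][1] = 8 + 2 = 10, A[2][2] + B[2][1] = -1 + 2 = 1) = 1 (attained at k = 2)
  C[2][2] = min over k of (A[2][0] + B[0][2] = -4 + -4 = -8, A[2][1] + B[1][2] = 8 + 6 = 14, A[2][2] + B[2][2] = -1 + 4 = 3) = -8 (attained at k = 0)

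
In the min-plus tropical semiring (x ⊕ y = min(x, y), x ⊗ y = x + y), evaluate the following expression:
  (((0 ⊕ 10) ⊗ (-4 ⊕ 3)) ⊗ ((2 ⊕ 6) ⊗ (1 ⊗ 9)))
(((0 ⊕ 10) ⊗ (-4 ⊕ 3)) ⊗ ((2 ⊕ 6) ⊗ (1 ⊗ 9))) = 8

Expand innermost to outermost. Recall ⊕ takes the minimum of its arguments and ⊗ takes their sum. Working out the expression (((0 ⊕ 10) ⊗ (-4 ⊕ 3)) ⊗ ((2 ⊕ 6) ⊗ (1 ⊗ 9))) gives 8.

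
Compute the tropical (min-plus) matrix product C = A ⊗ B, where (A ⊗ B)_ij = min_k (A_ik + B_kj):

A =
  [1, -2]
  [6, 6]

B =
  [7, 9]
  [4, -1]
A ⊗ B =
  [2, -3]
  [10, 5]

Apply the min-plus product entry-by-entry:
  C[0][0] = min over k of (A[0][0] + B[0][0] = 1 + 7 = 8, A[0][1] + B[1][0] = -2 + 4 = 2) = 2 (attained at k = 1)
  C[0][1] = min over k of (A[0][0] + B[0][1] = 1 + 9 = 10, A[0][1] + B[1][1] = -2 + -1 = -3) = -3 (attained at k = 1)
  C[1][0] = min over k of (A[1][0] + B[0][0] = 6 + 7 = 13, A[1][1] + B[1][0] = 6 + 4 = 10) = 10 (attained at k = 1)
  C[1][1] = min over k of (A[1][0] + B[0][1] = 6 + 9 = 15, A[1][1] + B[1][1] = 6 + -1 = 5) = 5 (attained at k = 1)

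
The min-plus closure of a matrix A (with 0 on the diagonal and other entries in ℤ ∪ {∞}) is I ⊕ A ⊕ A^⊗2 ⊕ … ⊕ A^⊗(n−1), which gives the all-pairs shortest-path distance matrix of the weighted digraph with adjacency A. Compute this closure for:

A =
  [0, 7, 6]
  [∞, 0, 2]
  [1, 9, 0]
Closure =
  [0, 7, 6]
  [3, 0, 2]
  [1, 8, 0]

This is the Floyd-Warshall all-pairs shortest-path computation. For each intermediate vertex k = 0, 1, …, 2, update dist[i][j] ← min(dist[i][j], dist[i][k] + dist[k][j]). The final matrix gives, for each (i, j), the minimum total weight of any directed path from i to j (possibly empty when i = j).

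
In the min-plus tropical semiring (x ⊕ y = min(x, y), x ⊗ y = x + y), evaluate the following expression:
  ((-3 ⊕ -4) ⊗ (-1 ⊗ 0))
((-3 ⊕ -4) ⊗ (-1 ⊗ 0)) = -5

Expand innermost to outermost. Recall ⊕ takes the minimum of its arguments and ⊗ takes their sum. Working out the expression ((-3 ⊕ -4) ⊗ (-1 ⊗ 0)) gives -5.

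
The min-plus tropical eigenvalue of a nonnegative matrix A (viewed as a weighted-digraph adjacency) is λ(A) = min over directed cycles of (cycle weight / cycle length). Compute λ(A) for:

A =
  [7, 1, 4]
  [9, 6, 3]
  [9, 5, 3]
λ(A) = 3

Enumerate directed cycles and compute their means (weight / length). Sample:
  cycle 0 → 0: weight = 7, length = 1, mean = 7/1 ≈ 7.000
  cycle 1 → 1: weight = 6, length = 1, mean = 6/1 ≈ 6.000
  cycle 2 → 2: weight = 3, length = 1, mean = 3/1 ≈ 3.000
  cycle 0 → 1 → 0: weight = 10, length = 2, mean = 10/2 ≈ 5.000
  cycle 0 → 2 → 0: weight = 13, length = 2, mean = 13/2 ≈ 6.500
  cycle 1 → 0 → 1: weight = 10, length = 2, mean = 10/2 ≈ 5.000
Minimum mean = 3.000, attained e.g. along the cycle 2 → 2 with weight 3 and length 1. So λ(A) = 3/1 = 3.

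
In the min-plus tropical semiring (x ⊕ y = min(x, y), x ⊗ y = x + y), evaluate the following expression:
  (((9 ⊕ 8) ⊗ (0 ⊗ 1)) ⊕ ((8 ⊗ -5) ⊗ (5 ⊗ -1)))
(((9 ⊕ 8) ⊗ (0 ⊗ 1)) ⊕ ((8 ⊗ -5) ⊗ (5 ⊗ -1))) = 7

Expand innermost to outermost. Recall ⊕ takes the minimum of its arguments and ⊗ takes their sum. Working out the expression (((9 ⊕ 8) ⊗ (0 ⊗ 1)) ⊕ ((8 ⊗ -5) ⊗ (5 ⊗ -1))) gives 7.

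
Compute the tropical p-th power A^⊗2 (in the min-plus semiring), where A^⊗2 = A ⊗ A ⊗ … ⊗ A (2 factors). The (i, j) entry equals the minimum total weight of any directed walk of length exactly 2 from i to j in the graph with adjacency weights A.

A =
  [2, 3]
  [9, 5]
A^⊗2 =
  [4, 5]
  [11, 10]

Each entry (A^⊗2)_ij equals the minimum over all length-2 walks i = v_0 → v_1 → … → v_2 = j of Σ_t A[v_t][v_{t+1}]. For example, for (i, j) = (0, 1) we minimise over 2 possible intermediate vertex sequences; the minimum is 5, attained along the walk 0 → 0 → 1.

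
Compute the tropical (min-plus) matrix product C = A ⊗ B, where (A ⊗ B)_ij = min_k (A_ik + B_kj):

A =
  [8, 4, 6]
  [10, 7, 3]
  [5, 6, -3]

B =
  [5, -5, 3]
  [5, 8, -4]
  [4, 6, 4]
A ⊗ B =
  [9, 3, 0]
  [7, 5, 3]
  [1, 0, 1]

Apply the min-plus product entry-by-entry:
  C[0][0] = min over k of (A[0][0] + B[0][0] = 8 + 5 = 13, A[0][1] + B[1][0] = 4 + 5 = 9, A[0][2] + B[2][0] = 6 + 4 = 10) = 9 (attained at k = 1)
  C[0][1] = min over k of (A[0][0] + B[0][1] = 8 + -5 = 3, A[0][1] + B[1][1] = 4 + 8 = 12, A[0][2] + B[2][1] = 6 + 6 = 12) = 3 (attained at k = 0)
  C[0][2] = min over k of (A[0][0] + B[0][2] = 8 + 3 = 11, A[0][1] + B[1][2] = 4 + -4 = 0, A[0][2] + B[2][2] = 6 + 4 = 10) = 0 (attained at k = 1)
  C[1][0] = min over k of (A[1][0] + B[0][0] = 10 + 5 = 15, A[1][1] + B[1][0] = 7 + 5 = 12, A[1][2] + B[2][0] = 3 + 4 = 7) = 7 (attained at k = 2)
  C[1][1] = min over k of (A[1][0] + B[0][1] = 10 + -5 = 5, A[1][1] + B[1][1] = 7 + 8 = 15, A[1][2] + B[2][1] = 3 + 6 = 9) = 5 (attained at k = 0)
  C[1][2] = min over k of (A[1][0] + B[0][2] = 10 + 3 = 13, A[1][1] + B[1][2] = 7 + -4 = 3, A[1][2] + B[2][2] = 3 + 4 = 7) = 3 (attained at k = 1)
  C[2][0] = min over k of (A[2][0] + B[0][0] = 5 + 5 = 10, A[2][1] + B[1][0] = 6 + 5 = 11, A[2][2] + B[2][0] = -3 + 4 = 1) = 1 (attained at k = 2)
  C[2][1] = min over k of (A[2][0] + B[0][1] = 5 + -5 = 0, A[2][1] + B[1][1] = 6 + 8 = 14, A[2][2] + B[2][1] = -3 + 6 = 3) = 0 (attained at k = 0)
  C[2][2] = min over k of (A[2][0] + B[0][2] = 5 + 3 = 8, A[2][1] + B[1][2] = 6 + -4 = 2, A[2][2] + B[2][2] = -3 + 4 = 1) = 1 (attained at k = 2)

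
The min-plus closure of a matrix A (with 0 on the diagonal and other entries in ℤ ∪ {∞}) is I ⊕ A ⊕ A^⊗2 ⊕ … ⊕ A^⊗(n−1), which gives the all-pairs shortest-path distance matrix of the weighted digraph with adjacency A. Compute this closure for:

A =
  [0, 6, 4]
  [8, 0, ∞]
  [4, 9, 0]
Closure =
  [0, 6, 4]
  [8, 0, 12]
  [4, 9, 0]

This is the Floyd-Warshall all-pairs shortest-path computation. For each intermediate vertex k = 0, 1, …, 2, update dist[i][j] ← min(dist[i][j], dist[i][k] + dist[k][j]). The final matrix gives, for each (i, j), the minimum total weight of any directed path from i to j (possibly empty when i = j).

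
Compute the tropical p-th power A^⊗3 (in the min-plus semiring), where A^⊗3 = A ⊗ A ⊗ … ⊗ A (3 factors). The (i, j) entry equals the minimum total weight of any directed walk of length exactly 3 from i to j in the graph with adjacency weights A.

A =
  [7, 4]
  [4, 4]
A^⊗3 =
  [12, 12]
  [12, 12]

Each entry (A^⊗3)_ij equals the minimum over all length-3 walks i = v_0 → v_1 → … → v_3 = j of Σ_t A[v_t][v_{t+1}]. For example, for (i, j) = (0, 1) we minimise over 4 possible intermediate vertex sequences; the minimum is 12, attained along the walk 0 → 1 → 0 → 1.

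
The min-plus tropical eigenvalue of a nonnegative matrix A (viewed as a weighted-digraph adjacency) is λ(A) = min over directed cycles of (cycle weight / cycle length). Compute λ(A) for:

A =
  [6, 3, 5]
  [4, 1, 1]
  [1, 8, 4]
λ(A) = 1

Enumerate directed cycles and compute their means (weight / length). Sample:
  cycle 0 → 0: weight = 6, length = 1, mean = 6/1 ≈ 6.000
  cycle 1 → 1: weight = 1, length = 1, mean = 1/1 ≈ 1.000
  cycle 2 → 2: weight = 4, length = 1, mean = 4/1 ≈ 4.000
  cycle 0 → 1 → 0: weight = 7, length = 2, mean = 7/2 ≈ 3.500
  cycle 0 → 2 → 0: weight = 6, length = 2, mean = 6/2 ≈ 3.000
  cycle 1 → 0 → 1: weight = 7, length = 2, mean = 7/2 ≈ 3.500
Minimum mean = 1.000, attained e.g. along the cycle 1 → 1 with weight 1 and length 1. So λ(A) = 1/1 = 1.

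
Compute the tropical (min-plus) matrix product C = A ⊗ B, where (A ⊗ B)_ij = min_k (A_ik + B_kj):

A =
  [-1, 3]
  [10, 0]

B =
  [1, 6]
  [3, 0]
A ⊗ B =
  [0, 3]
  [3, 0]

Apply the min-plus product entry-by-entry:
  C[0][0] = min over k of (A[0][0] + B[0][0] = -1 + 1 = 0, A[0][1] + B[1][0] = 3 + 3 = 6) = 0 (attained at k = 0)
  C[0][1] = min over k of (A[0][0] + B[0][1] = -1 + 6 = 5, A[0][1] + B[1][1] = 3 + 0 = 3) = 3 (attained at k = 1)
  C[1][0] = min over k of (A[1][0] + B[0][0] = 10 + 1 = 11, A[1][1] + B[1][0] = 0 + 3 = 3) = 3 (attained at k = 1)
  C[1][1] = min over k of (A[1][0] + B[0][1] = 10 + 6 = 16, A[1][1] + B[1][1] = 0 + 0 = 0) = 0 (attained at k = 1)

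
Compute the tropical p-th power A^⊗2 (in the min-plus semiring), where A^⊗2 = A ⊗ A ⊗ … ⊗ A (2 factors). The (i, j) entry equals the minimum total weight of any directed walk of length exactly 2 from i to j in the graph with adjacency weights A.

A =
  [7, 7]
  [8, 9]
A^⊗2 =
  [14, 14]
  [15, 15]

Each entry (A^⊗2)_ij equals the minimum over all length-2 walks i = v_0 → v_1 → … → v_2 = j of Σ_t A[v_t][v_{t+1}]. For example, for (i, j) = (0, 1) we minimise over 2 possible intermediate vertex sequences; the minimum is 14, attained along the walk 0 → 0 → 1.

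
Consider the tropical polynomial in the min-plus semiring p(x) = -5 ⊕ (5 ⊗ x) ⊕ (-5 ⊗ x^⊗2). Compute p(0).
p(0) = -5

A tropical monomial a ⊗ x^⊗i evaluates to a + i · x. Evaluating each term at x = 0:
  Term 0 contributes -5 + 0 · 0 = -5
  Term 1 contributes 5 + 1 · 0 = 5
  Term 2 contributes -5 + 2 · 0 = -5
p(0) = ⊕ of these = min[-5, 5, -5] = -5.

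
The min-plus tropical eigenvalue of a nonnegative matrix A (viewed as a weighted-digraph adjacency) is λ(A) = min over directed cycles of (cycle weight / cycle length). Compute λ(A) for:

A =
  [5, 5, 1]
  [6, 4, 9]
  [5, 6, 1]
λ(A) = 1

Enumerate directed cycles and compute their means (weight / length). Sample:
  cycle 0 → 0: weight = 5, length = 1, mean = 5/1 ≈ 5.000
  cycle 1 → 1: weight = 4, length = 1, mean = 4/1 ≈ 4.000
  cycle 2 → 2: weight = 1, length = 1, mean = 1/1 ≈ 1.000
  cycle 0 → 1 → 0: weight = 11, length = 2, mean = 11/2 ≈ 5.500
  cycle 0 → 2 → 0: weight = 6, length = 2, mean = 6/2 ≈ 3.000
  cycle 1 → 0 → 1: weight = 11, length = 2, mean = 11/2 ≈ 5.500
Minimum mean = 1.000, attained e.g. along the cycle 2 → 2 with weight 1 and length 1. So λ(A) = 1/1 = 1.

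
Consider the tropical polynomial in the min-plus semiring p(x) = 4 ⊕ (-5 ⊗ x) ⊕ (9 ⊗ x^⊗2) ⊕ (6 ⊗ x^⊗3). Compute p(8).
p(8) = 3

A tropical monomial a ⊗ x^⊗i evaluates to a + i · x. Evaluating each term at x = 8:
  Term 0 contributes 4 + 0 · 8 = 4
  Term 1 contributes -5 + 1 · 8 = 3
  Term 2 contributes 9 + 2 · 8 = 25
  Term 3 contributes 6 + 3 · 8 = 30
p(8) = ⊕ of these = min[4, 3, 25, 30] = 3.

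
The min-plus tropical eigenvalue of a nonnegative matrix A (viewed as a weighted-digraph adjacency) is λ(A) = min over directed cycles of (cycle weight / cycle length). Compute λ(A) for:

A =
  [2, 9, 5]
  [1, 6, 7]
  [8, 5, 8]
λ(A) = 2

Enumerate directed cycles and compute their means (weight / length). Sample:
  cycle 0 → 0: weight = 2, length = 1, mean = 2/1 ≈ 2.000
  cycle 1 → 1: weight = 6, length = 1, mean = 6/1 ≈ 6.000
  cycle 2 → 2: weight = 8, length = 1, mean = 8/1 ≈ 8.000
  cycle 0 → 1 → 0: weight = 10, length = 2, mean = 10/2 ≈ 5.000
  cycle 0 → 2 → 0: weight = 13, length = 2, mean = 13/2 ≈ 6.500
  cycle 1 → 0 → 1: weight = 10, length = 2, mean = 10/2 ≈ 5.000
Minimum mean = 2.000, attained e.g. along the cycle 0 → 0 with weight 2 and length 1. So λ(A) = 2/1 = 2.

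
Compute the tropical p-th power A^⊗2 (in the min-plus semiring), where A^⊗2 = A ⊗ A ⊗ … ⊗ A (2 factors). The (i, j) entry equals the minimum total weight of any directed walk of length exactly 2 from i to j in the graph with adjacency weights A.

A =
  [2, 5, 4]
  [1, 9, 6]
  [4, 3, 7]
A^⊗2 =
  [4, 7, 6]
  [3, 6, 5]
  [4, 9, 8]

Each entry (A^⊗2)_ij equals the minimum over all length-2 walks i = v_0 → v_1 → … → v_2 = j of Σ_t A[v_t][v_{t+1}]. For example, for (i, j) = (0, 2) we minimise over 3 possible intermediate vertex sequences; the minimum is 6, attained along the walk 0 → 0 → 2.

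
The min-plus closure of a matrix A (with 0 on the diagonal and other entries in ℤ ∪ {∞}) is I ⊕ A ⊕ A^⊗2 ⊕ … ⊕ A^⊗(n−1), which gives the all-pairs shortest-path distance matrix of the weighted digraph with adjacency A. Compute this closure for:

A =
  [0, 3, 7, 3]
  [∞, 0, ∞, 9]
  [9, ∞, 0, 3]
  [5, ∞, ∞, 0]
Closure =
  [0, 3, 7, 3]
  [14, 0, 21, 9]
  [8, 11, 0, 3]
  [5, 8, 12, 0]

This is the Floyd-Warshall all-pairs shortest-path computation. For each intermediate vertex k = 0, 1, …, 3, update dist[i][j] ← min(dist[i][j], dist[i][k] + dist[k][j]). The final matrix gives, for each (i, j), the minimum total weight of any directed path from i to j (possibly empty when i = j).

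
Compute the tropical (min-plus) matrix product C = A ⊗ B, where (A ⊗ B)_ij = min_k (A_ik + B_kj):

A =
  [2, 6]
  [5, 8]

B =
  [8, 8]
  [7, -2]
A ⊗ B =
  [10, 4]
  [13, 6]

Apply the min-plus product entry-by-entry:
  C[0][0] = min over k of (A[0][0] + B[0][0] = 2 + 8 = 10, A[0][1] + B[1][0] = 6 + 7 = 13) = 10 (attained at k = 0)
  C[0][1] = min over k of (A[0][0] + B[0][1] = 2 + 8 = 10, A[0][1] + B[1][1] = 6 + -2 = 4) = 4 (attained at k = 1)
  C[1][0] = min over k of (A[1][0] + B[0][0] = 5 + 8 = 13, A[1][1] + B[1][0] = 8 + 7 = 15) = 13 (attained at k = 0)
  C[1][1] = min over k of (A[1][0] + B[0][1] = 5 + 8 = 13, A[1][1] + B[1][1] = 8 + -2 = 6) = 6 (attained at k = 1)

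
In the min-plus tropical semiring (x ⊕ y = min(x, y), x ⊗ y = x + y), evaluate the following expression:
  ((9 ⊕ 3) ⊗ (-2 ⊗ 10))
((9 ⊕ 3) ⊗ (-2 ⊗ 10)) = 11

Expand innermost to outermost. Recall ⊕ takes the minimum of its arguments and ⊗ takes their sum. Working out the expression ((9 ⊕ 3) ⊗ (-2 ⊗ 10)) gives 11.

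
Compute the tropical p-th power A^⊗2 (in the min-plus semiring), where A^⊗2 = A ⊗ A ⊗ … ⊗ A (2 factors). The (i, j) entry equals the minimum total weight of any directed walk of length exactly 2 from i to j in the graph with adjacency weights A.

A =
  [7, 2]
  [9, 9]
A^⊗2 =
  [11, 9]
  [16, 11]

Each entry (A^⊗2)_ij equals the minimum over all length-2 walks i = v_0 → v_1 → … → v_2 = j of Σ_t A[v_t][v_{t+1}]. For example, for (i, j) = (0, 1) we minimise over 2 possible intermediate vertex sequences; the minimum is 9, attained along the walk 0 → 0 → 1.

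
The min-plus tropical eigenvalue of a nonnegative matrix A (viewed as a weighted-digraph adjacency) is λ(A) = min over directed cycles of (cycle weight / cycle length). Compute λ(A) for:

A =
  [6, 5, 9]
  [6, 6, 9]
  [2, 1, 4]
λ(A) = 4

Enumerate directed cycles and compute their means (weight / length). Sample:
  cycle 0 → 0: weight = 6, length = 1, mean = 6/1 ≈ 6.000
  cycle 1 → 1: weight = 6, length = 1, mean = 6/1 ≈ 6.000
  cycle 2 → 2: weight = 4, length = 1, mean = 4/1 ≈ 4.000
  cycle 0 → 1 → 0: weight = 11, length = 2, mean = 11/2 ≈ 5.500
  cycle 0 → 2 → 0: weight = 11, length = 2, mean = 11/2 ≈ 5.500
  cycle 1 → 0 → 1: weight = 11, length = 2, mean = 11/2 ≈ 5.500
Minimum mean = 4.000, attained e.g. along the cycle 2 → 2 with weight 4 and length 1. So λ(A) = 4/1 = 4.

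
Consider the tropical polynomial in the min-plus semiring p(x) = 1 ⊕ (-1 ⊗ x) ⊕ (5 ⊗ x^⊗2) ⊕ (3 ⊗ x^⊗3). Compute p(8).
p(8) = 1

A tropical monomial a ⊗ x^⊗i evaluates to a + i · x. Evaluating each term at x = 8:
  Term 0 contributes 1 + 0 · 8 = 1
  Term 1 contributes -1 + 1 · 8 = 7
  Term 2 contributes 5 + 2 · 8 = 21
  Term 3 contributes 3 + 3 · 8 = 27
p(8) = ⊕ of these = min[1, 7, 21, 27] = 1.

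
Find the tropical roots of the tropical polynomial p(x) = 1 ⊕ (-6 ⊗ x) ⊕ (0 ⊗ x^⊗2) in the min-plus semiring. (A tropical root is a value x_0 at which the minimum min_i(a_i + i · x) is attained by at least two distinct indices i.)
Roots: {-6, 7}

Each tropical root is a break point of the lower envelope of the lines y = a_i + i · x (there are 3 lines, with slopes 0, 1, ..., 2). Only the lines that attain the minimum somewhere contribute to roots; other lines are dominated. Here the surviving (envelope) indices are i = 2, i = 1, i = 0.
Intersections between consecutive envelope lines give the roots: for adjacent envelope indices i < j the intersection is x = (a_i − a_j) / (j − i). Reading off the sorted break points: {-6, 7}.
Verification: at each break x_0, at least two indices attain the minimum of min_i(a_i + i · x_0).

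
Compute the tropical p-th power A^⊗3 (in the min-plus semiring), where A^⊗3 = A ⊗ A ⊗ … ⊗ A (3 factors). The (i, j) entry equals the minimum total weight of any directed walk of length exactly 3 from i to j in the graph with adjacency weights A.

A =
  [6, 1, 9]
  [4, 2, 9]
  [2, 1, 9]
A^⊗3 =
  [7, 5, 12]
  [8, 6, 13]
  [7, 5, 12]

Each entry (A^⊗3)_ij equals the minimum over all length-3 walks i = v_0 → v_1 → … → v_3 = j of Σ_t A[v_t][v_{t+1}]. For example, for (i, j) = (0, 2) we minimise over 9 possible intermediate vertex sequences; the minimum is 12, attained along the walk 0 → 1 → 1 → 2.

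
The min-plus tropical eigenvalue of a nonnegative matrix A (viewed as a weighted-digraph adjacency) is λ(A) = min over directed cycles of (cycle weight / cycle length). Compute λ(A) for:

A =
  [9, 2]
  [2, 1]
λ(A) = 1

Enumerate directed cycles and compute their means (weight / length). Sample:
  cycle 0 → 0: weight = 9, length = 1, mean = 9/1 ≈ 9.000
  cycle 1 → 1: weight = 1, length = 1, mean = 1/1 ≈ 1.000
  cycle 0 → 1 → 0: weight = 4, length = 2, mean = 4/2 ≈ 2.000
  cycle 1 → 0 → 1: weight = 4, length = 2, mean = 4/2 ≈ 2.000
Minimum mean = 1.000, attained e.g. along the cycle 1 → 1 with weight 1 and length 1. So λ(A) = 1/1 = 1.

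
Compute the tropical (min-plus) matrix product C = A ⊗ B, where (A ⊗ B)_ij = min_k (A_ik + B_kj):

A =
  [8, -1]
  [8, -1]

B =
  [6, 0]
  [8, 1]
A ⊗ B =
  [7, 0]
  [7, 0]

Apply the min-plus product entry-by-entry:
  C[0][0] = min over k of (A[0][0] + B[0][0] = 8 + 6 = 14, A[0][1] + B[1][0] = -1 + 8 = 7) = 7 (attained at k = 1)
  C[0][1] = min over k of (A[0][0] + B[0][1] = 8 + 0 = 8, A[0][1] + B[1][1] = -1 + 1 = 0) = 0 (attained at k = 1)
  C[1][0] = min over k of (A[1][0] + B[0][0] = 8 + 6 = 14, A[1][1] + B[1][0] = -1 + 8 = 7) = 7 (attained at k = 1)
  C[1][1] = min over k of (A[1][0] + B[0][1] = 8 + 0 = 8, A[1][1] + B[1][1] = -1 + 1 = 0) = 0 (attained at k = 1)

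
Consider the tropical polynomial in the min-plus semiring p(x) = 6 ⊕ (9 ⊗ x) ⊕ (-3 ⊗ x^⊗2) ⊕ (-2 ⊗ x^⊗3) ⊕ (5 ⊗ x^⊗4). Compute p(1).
p(1) = -1

A tropical monomial a ⊗ x^⊗i evaluates to a + i · x. Evaluating each term at x = 1:
  Term 0 contributes 6 + 0 · 1 = 6
  Term 1 contributes 9 + 1 · 1 = 10
  Term 2 contributes -3 + 2 · 1 = -1
  Term 3 contributes -2 + 3 · 1 = 1
  Term 4 contributes 5 + 4 · 1 = 9
p(1) = ⊕ of these = min[6, 10, -1, 1, 9] = -1.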